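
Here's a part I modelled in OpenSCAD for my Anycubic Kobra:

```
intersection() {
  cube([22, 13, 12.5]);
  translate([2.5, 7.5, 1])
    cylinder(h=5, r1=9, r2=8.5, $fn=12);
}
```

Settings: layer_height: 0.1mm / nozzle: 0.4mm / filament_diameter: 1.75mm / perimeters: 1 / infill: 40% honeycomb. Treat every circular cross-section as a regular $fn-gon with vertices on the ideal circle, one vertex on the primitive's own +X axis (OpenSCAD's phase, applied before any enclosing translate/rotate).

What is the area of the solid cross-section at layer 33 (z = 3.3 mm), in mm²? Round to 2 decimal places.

130.91 mm²

At z = 3.3 mm: the 22×13 cube contributes its full rectangle (area 286.00 mm²); the cone at (2.5, 7.5) contributes a regular 12-gon of circumradius 8.770 (interpolated between r1=9 and r2=8.5 at t=0.460) (area = (12/2)·8.770²·sin(360°/12) = 230.74 mm²); Keeping only the common overlap: the cone at (2.5, 7.5) partially overlaps the 22×13 cube; clipping to the common part keeps 130.91 mm² — area = 130.91 mm². Overall, the cross-section is a single solid region. Net area = 130.91 mm².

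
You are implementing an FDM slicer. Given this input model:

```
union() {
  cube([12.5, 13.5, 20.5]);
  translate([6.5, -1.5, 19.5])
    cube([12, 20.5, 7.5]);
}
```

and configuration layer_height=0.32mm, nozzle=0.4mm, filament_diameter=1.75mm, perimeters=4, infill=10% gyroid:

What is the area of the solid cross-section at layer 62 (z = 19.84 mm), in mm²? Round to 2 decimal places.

333.75 mm²

At z = 19.84 mm: the cube (footprint 12.5×13.5) is included at this height (area 168.75 mm²); the 12×20.5 cube at (6.5, -1.5) contributes its full rectangle (area 246.00 mm²); Taking the union: the regions partially overlap — summed areas 414.75 mm² minus the doubly-counted overlap 81.00 mm² gives 333.75 mm² — area = 333.75 mm². Overall, the cross-section is a single solid region. Net area = 333.75 mm².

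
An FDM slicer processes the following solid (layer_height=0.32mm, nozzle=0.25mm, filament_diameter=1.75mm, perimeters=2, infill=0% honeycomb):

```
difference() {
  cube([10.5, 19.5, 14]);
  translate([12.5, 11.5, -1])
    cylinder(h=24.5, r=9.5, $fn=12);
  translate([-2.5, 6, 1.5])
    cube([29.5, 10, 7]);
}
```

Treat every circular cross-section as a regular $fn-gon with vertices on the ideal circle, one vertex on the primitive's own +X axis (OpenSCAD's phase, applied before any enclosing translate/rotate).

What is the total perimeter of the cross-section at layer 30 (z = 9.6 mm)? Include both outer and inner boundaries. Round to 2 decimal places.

At z = 9.6 mm: the cube (footprint 10.5×19.5) is included at this height (perimeter 60.00 mm); the r=9.5 cylinder at (12.5, 11.5) gives a regular 12-gon of circumradius 9.5 (constant along its height) (perimeter = 2·12·9.500·sin(180°/12) = 59.01 mm); the cube at (-2.5, 6) is absent (z outside [1.5, 8.5]); Subtracting the remaining from the first: starting from the 10.5×19.5 cube, the r=9.5 cylinder at (12.5, 11.5) partially overlaps it — only the 96.78 mm² overlap (of its 270.75 mm²) is removed, clipping the outline — boundary = 62.25 mm. Overall, the cross-section is a single solid region. Total boundary length (outer) = 62.25 mm.

62.25 mm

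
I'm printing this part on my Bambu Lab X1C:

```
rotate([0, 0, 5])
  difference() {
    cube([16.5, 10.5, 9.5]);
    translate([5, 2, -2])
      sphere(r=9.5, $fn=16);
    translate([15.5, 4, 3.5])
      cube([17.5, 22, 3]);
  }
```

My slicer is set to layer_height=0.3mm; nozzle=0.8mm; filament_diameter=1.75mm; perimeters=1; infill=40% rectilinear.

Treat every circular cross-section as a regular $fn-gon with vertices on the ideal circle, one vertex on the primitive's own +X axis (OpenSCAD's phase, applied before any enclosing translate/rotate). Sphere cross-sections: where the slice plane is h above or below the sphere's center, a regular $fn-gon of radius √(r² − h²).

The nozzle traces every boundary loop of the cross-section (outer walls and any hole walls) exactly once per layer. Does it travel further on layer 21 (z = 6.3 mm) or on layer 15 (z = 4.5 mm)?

Layer 21 (z = 6.3): the 16.5×10.5 cube contributes its full rectangle (perimeter 54.00 mm); the r=9.5 sphere at (5, 2) contributes a regular 16-gon of circumradius √(9.5²−8.3²) = 4.622 (perimeter = 2·16·4.622·sin(180°/16) = 28.85 mm); the cube at (15.5, 4) (footprint 17.5×22) is included at this height (perimeter 79.00 mm); Subtracting the remaining from the first: starting from the 16.5×10.5 cube, the r=9.5 sphere at (5, 2) partially overlaps it — only the 50.36 mm² overlap (of its 65.39 mm²) is removed, clipping the outline; the 17.5×22 cube at (15.5, 4) partially overlaps it — only the 6.50 mm² overlap (of its 385.00 mm²) is removed, clipping the outline — boundary = 64.36 mm; (whole slice rotated 5° about Z — lengths, areas and connectivity unchanged). So its perimeter = 64.36 mm. Layer 15 (z = 4.5): the cube (footprint 16.5×10.5) is included at this height (perimeter 54.00 mm); the r=9.5 sphere at (5, 2) slices to a regular 16-gon of circumradius 6.928 (√(r²−h²) with h=6.5 from center) (perimeter = 2·16·6.928·sin(180°/16) = 43.25 mm); the cube at (15.5, 4) (footprint 17.5×22) is included at this height (perimeter 79.00 mm); Taking the first minus the rest: starting from the 16.5×10.5 cube, the r=9.5 sphere at (5, 2) partially overlaps it — only the 91.05 mm² overlap (of its 146.95 mm²) is removed, clipping the outline; the 17.5×22 cube at (15.5, 4) partially overlaps it — only the 6.50 mm² overlap (of its 385.00 mm²) is removed, clipping the outline — boundary = 54.16 mm; (rotated 5° about Z; rotation is an isometry so areas/perimeters/island counts are preserved). So its perimeter = 54.16 mm. Layer 21 is larger (64.36 vs 54.16 mm).

layer 21 (z = 6.3 mm)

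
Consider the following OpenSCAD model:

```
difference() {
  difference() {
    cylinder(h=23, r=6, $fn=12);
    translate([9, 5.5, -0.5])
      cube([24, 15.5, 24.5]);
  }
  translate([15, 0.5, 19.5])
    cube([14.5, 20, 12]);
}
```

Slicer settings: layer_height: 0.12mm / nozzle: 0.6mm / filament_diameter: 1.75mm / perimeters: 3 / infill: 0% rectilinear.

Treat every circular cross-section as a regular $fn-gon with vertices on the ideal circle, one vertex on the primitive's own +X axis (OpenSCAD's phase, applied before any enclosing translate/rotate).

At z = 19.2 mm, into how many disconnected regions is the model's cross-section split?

1

At z = 19.2 mm: the r=6 cylinder gives a regular 12-gon of circumradius 6 (constant along its height); the 24×15.5 cube at (9, 5.5) contributes its full rectangle; Taking the first minus the rest: starting from the r=6 cylinder, the 24×15.5 cube at (9, 5.5) misses the remaining region (no effect) — 1 connected region; the cube at (15, 0.5) does not reach this height (z outside [19.5, 31.5]); Subtracting the remaining from the first: none of the subtracted shapes is present at this height, so that combined region is unchanged — 1 connected region. The result has 1 disconnected region.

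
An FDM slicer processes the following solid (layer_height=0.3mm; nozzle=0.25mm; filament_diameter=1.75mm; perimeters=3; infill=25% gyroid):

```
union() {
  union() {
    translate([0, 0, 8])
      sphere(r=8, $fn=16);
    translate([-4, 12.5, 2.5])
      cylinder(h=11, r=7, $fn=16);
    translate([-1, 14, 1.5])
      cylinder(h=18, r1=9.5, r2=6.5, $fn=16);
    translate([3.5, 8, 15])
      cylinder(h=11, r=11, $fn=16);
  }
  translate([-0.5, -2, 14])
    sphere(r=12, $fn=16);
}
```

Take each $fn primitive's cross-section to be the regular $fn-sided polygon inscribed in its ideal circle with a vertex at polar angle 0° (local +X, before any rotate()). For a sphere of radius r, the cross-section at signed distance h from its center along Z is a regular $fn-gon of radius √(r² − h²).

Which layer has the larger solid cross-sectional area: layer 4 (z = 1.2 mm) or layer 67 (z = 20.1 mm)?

Layer 4 (z = 1.2): the sphere: section is a regular 16-gon, circumradius = √(r²−h²) = √(8²−6.8²) = 4.214 (area = (16/2)·4.214²·sin(360°/16) = 54.37 mm²); the cylinder at (-4, 12.5) is not intersected at this z (z outside [2.5, 13.5]); the cone at (-1, 14) is not intersected at this z (z outside [1.5, 19.5]); the cylinder at (3.5, 8) is absent (z outside [15, 26]); Taking the union: only the r=8 sphere is present, so the union is just that shape — area = 54.37 mm²; the sphere at (-0.5, -2) does not reach this height (|z−center|=12.800 > r=12); Merging all regions: only the result so far is present, so the union is just that shape — area = 54.37 mm². So its area = 54.37 mm². Layer 67 (z = 20.1): the sphere is not intersected at this z (|z−center|=12.100 > r=8); the cylinder at (-4, 12.5) is absent (z outside [2.5, 13.5]); the cone at (-1, 14) is absent (z outside [1.5, 19.5]); the r=11 cylinder at (3.5, 8) contributes a regular 16-gon of circumradius 11 (area = (16/2)·11.000²·sin(360°/16) = 370.44 mm²); Taking the union: only the r=11 cylinder at (3.5, 8) is present, so the union is just that shape — area = 370.44 mm²; the sphere at (-0.5, -2): section is a regular 16-gon, circumradius = √(r²−h²) = √(12²−6.1²) = 10.334 (area = (16/2)·10.334²·sin(360°/16) = 326.93 mm²); Merging all regions: the regions partially overlap — summed areas 697.37 mm² minus the doubly-counted overlap 131.60 mm² gives 565.77 mm² — area = 565.77 mm². So its area = 565.77 mm². Layer 67 is larger (565.77 vs 54.37 mm²).

layer 67 (z = 20.1 mm)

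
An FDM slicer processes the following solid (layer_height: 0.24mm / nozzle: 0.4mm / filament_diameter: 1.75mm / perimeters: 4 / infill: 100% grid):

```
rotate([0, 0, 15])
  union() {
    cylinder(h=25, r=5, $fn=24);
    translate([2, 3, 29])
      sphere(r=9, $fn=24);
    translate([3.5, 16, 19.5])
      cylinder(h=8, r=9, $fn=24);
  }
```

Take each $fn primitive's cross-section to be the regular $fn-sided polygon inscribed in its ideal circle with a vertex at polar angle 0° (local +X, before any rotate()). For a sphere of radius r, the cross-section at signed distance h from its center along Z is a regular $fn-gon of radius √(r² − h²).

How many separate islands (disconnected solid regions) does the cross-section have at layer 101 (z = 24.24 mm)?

1

At z = 24.24 mm: the r=5 cylinder gives a regular 24-gon of circumradius 5 (constant along its height); the sphere at (2, 3): section is a regular 24-gon, circumradius = √(r²−h²) = √(9²−4.76²) = 7.638; the r=9 cylinder at (3.5, 16) gives a regular 24-gon of circumradius 9 (constant along its height); Merging all regions: the regions partially overlap (shared area 95.43 mm²), so overlapping operands fuse into one piece — 1 connected region; (rotated 15° about Z; rotation is an isometry so areas/perimeters/island counts are preserved). Overall, the cross-section is a single solid region. Island count = 1.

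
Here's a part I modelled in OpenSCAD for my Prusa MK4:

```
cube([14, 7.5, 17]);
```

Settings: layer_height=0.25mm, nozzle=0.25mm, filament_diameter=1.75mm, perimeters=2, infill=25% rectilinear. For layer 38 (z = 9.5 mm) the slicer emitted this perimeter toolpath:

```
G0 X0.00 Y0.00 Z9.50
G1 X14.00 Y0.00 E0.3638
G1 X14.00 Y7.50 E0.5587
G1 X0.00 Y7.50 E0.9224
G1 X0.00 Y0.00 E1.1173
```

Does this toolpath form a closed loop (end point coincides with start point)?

Start point (G0): (0.00, 0.00). End point (last G1): the path returns to the start — closed.

yes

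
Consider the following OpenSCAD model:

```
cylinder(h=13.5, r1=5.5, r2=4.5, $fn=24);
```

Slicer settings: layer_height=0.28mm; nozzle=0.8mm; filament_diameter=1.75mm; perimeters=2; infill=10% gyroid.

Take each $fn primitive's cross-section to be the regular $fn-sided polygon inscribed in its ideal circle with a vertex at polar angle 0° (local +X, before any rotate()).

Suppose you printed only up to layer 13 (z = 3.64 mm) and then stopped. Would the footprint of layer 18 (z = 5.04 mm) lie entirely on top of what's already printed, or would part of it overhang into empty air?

Compare the two slices. At z = 3.64: the cone (r1=5.5→r2=4.5) has section circumradius 5.230 here — a regular 24-gon (area = (24/2)·5.230²·sin(360°/24) = 84.97 mm²). At z = 5.04: the cone contributes a regular 24-gon of circumradius 5.127 (interpolated between r1=5.5 and r2=4.5 at t=0.373) (area = (24/2)·5.127²·sin(360°/24) = 81.63 mm²). Checking containment: the cross-section at z = 5.04 is a subset of the cross-section at z = 3.64.

entirely on top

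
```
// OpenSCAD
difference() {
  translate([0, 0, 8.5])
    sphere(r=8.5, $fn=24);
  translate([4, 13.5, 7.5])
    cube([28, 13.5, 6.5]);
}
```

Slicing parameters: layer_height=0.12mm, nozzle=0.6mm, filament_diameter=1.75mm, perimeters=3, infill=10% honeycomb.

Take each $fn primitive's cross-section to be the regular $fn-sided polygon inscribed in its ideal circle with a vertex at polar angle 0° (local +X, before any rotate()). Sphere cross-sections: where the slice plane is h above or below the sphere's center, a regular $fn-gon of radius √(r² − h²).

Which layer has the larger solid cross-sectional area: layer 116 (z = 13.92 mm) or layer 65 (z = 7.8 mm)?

layer 65 (z = 7.8 mm)

Layer 116 (z = 13.92): the r=8.5 sphere slices to a regular 24-gon of circumradius 6.548 (√(r²−h²) with h=5.42 from center) (area = (24/2)·6.548²·sin(360°/24) = 133.16 mm²); the cube at (4, 13.5) is present — its section is the full 28×13.5 rectangle (area 378.00 mm²); Subtracting the remaining from the first: starting from the r=8.5 sphere (133.16 mm²), the 28×13.5 cube at (4, 13.5) misses the remaining region (no effect) — area = 133.16 mm². So its area = 133.16 mm². Layer 65 (z = 7.8): the r=8.5 sphere contributes a regular 24-gon of circumradius √(8.5²−0.7²) = 8.471 (area = (24/2)·8.471²·sin(360°/24) = 222.87 mm²); the cube at (4, 13.5) is present — its section is the full 28×13.5 rectangle (area 378.00 mm²); Subtracting the remaining from the first: starting from the r=8.5 sphere (222.87 mm²), the 28×13.5 cube at (4, 13.5) misses the remaining region (no effect) — area = 222.87 mm². So its area = 222.87 mm². Layer 65 is larger (222.87 vs 133.16 mm²).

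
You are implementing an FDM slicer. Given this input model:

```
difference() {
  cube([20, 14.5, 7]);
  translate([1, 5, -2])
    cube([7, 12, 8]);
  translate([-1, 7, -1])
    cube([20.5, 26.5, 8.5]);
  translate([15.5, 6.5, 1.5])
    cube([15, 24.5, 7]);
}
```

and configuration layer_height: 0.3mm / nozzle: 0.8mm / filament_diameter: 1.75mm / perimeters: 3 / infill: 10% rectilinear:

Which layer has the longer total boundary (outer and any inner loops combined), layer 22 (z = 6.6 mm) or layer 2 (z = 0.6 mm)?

layer 2 (z = 0.6 mm)

Layer 22 (z = 6.6): the cube is present — its section is the full 20×14.5 rectangle (perimeter 69.00 mm); the cube at (1, 5) is absent (z outside [-2, 6]); the cube at (-1, 7) is present — its section is the full 20.5×26.5 rectangle (perimeter 94.00 mm); the cube at (15.5, 6.5) (footprint 15×24.5) is included at this height (perimeter 79.00 mm); Subtracting the remaining from the first: starting from the 20×14.5 cube, the 20.5×26.5 cube at (-1, 7) partially overlaps it — only the 146.25 mm² overlap (of its 543.25 mm²) is removed, clipping the outline; the 15×24.5 cube at (15.5, 6.5) partially overlaps it — only the 6.00 mm² overlap (of its 367.50 mm²) is removed, clipping the outline — boundary = 54.00 mm. So its perimeter = 54.00 mm. Layer 2 (z = 0.6): the cube is present — its section is the full 20×14.5 rectangle (perimeter 69.00 mm); the cube at (1, 5) (footprint 7×12) is included at this height (perimeter 38.00 mm); the cube at (-1, 7) (footprint 20.5×26.5) is included at this height (perimeter 94.00 mm); the cube at (15.5, 6.5) is absent (z outside [1.5, 8.5]); After the difference (first − rest): starting from the 20×14.5 cube, the 7×12 cube at (1, 5) partially overlaps it — only the 66.50 mm² overlap (of its 84.00 mm²) is removed, clipping the outline; the 20.5×26.5 cube at (-1, 7) partially overlaps it — only the 93.75 mm² overlap (of its 543.25 mm²) is removed, clipping the outline — boundary = 73.00 mm. So its perimeter = 73.00 mm. Layer 2 is larger (73.00 vs 54.00 mm).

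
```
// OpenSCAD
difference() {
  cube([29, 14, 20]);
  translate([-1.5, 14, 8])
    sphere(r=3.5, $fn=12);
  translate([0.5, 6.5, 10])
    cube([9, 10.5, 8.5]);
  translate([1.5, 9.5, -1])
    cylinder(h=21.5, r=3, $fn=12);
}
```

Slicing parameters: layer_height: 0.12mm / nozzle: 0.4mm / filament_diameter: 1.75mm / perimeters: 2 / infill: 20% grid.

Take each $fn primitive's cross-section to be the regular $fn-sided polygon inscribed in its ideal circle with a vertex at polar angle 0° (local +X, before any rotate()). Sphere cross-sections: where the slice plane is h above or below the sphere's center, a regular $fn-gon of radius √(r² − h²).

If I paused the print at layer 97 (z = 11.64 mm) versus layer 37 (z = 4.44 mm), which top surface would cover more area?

layer 37 (z = 4.44 mm)

Layer 97 (z = 11.64): the 29×14 cube contributes its full rectangle (area 406.00 mm²); the sphere at (-1.5, 14) is absent (|z−center|=3.640 > r=3.5); the cube at (0.5, 6.5) is present — its section is the full 9×10.5 rectangle (area 94.50 mm²); the r=3 cylinder at (1.5, 9.5) gives a regular 12-gon of circumradius 3 (constant along its height) (area = (12/2)·3.000²·sin(360°/12) = 27.00 mm²); Taking the first minus the rest: starting from the 29×14 cube (406.00 mm²), the 9×10.5 cube at (0.5, 6.5) partially overlaps it — only the 67.50 mm² overlap (of its 94.50 mm²) is removed, clipping the outline; the r=3 cylinder at (1.5, 9.5) partially overlaps it — only the 2.67 mm² overlap (of its 27.00 mm²) is removed, clipping the outline — area = 335.83 mm². So its area = 335.83 mm². Layer 37 (z = 4.44): the cube (footprint 29×14) is included at this height (area 406.00 mm²); the sphere at (-1.5, 14) does not reach this height (|z−center|=3.560 > r=3.5); the cube at (0.5, 6.5) does not reach this height (z outside [10, 18.5]); the r=3 cylinder at (1.5, 9.5) contributes a regular 12-gon of circumradius 3 (area = (12/2)·3.000²·sin(360°/12) = 27.00 mm²); Taking the first minus the rest: starting from the 29×14 cube (406.00 mm²), the r=3 cylinder at (1.5, 9.5) partially overlaps it — only the 21.90 mm² overlap (of its 27.00 mm²) is removed, clipping the outline — area = 384.10 mm². So its area = 384.10 mm². Layer 37 is larger (384.10 vs 335.83 mm²).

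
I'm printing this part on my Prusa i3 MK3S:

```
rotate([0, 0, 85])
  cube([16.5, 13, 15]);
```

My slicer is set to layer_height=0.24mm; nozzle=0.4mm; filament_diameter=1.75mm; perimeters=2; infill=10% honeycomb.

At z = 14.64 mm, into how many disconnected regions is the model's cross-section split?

1

At z = 14.64 mm: the 16.5×13 cube contributes its full rectangle; (whole slice rotated 85° about Z — lengths, areas and connectivity unchanged). The result has 1 disconnected region.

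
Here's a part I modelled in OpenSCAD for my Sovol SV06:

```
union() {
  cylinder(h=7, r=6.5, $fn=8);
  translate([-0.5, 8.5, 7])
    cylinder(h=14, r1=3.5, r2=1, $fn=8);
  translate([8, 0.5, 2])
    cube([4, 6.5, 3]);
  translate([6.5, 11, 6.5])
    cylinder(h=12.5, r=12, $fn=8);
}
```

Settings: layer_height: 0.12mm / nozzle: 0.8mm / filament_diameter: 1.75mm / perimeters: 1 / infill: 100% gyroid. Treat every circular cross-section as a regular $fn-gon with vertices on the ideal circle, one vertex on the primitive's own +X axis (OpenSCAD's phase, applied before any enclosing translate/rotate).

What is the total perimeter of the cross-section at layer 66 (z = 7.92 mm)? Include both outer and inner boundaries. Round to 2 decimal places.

At z = 7.92 mm: the cylinder is not intersected at this z (z outside [0, 7]); the cone at (-0.5, 8.5) contributes a regular 8-gon of circumradius 3.336 (interpolated between r1=3.5 and r2=1 at t=0.066) (perimeter = 2·8·3.336·sin(180°/8) = 20.42 mm); the cube at (8, 0.5) does not reach this height (z outside [2, 5]); the r=12 cylinder at (6.5, 11) gives a regular 8-gon of circumradius 12 (constant along its height) (perimeter = 2·8·12.000·sin(180°/8) = 73.48 mm); Merging all regions: the cone at (-0.5, 8.5) lies entirely inside the r=12 cylinder at (6.5, 11), so the union is just the r=12 cylinder at (6.5, 11) — boundary = 73.48 mm. Overall, the cross-section is a single solid region. Total boundary length (outer) = 73.48 mm.

73.48 mm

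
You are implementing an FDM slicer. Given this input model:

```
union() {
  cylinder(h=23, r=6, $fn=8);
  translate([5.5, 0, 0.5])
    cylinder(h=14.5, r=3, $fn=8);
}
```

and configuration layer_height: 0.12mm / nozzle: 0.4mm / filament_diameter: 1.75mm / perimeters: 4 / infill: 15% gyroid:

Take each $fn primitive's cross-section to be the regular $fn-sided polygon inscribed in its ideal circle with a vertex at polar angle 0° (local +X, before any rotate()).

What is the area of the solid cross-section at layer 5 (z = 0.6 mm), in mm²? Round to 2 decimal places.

115.08 mm²

At z = 0.6 mm: the cylinder: section is a regular 8-gon, circumradius r=6 (area = (8/2)·6.000²·sin(360°/8) = 101.82 mm²); the r=3 cylinder at (5.5, 0) gives a regular 8-gon of circumradius 3 (constant along its height) (area = (8/2)·3.000²·sin(360°/8) = 25.46 mm²); Taking the union: the regions partially overlap — summed areas 127.28 mm² minus the doubly-counted overlap 12.19 mm² gives 115.08 mm² — area = 115.08 mm². Overall, the cross-section is a single solid region. Net area = 115.08 mm².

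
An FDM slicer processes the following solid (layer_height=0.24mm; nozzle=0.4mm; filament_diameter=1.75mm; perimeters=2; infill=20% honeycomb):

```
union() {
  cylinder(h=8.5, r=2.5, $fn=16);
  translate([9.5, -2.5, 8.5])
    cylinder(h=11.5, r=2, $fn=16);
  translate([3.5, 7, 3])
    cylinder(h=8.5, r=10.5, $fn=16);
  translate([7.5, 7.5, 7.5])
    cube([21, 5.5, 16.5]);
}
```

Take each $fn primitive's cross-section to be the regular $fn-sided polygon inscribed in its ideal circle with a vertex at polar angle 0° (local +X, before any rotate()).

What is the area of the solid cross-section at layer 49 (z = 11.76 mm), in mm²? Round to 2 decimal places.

At z = 11.76 mm: the cylinder is absent (z outside [0, 8.5]); the r=2 cylinder at (9.5, -2.5) gives a regular 16-gon of circumradius 2 (constant along its height) (area = (16/2)·2.000²·sin(360°/16) = 12.25 mm²); the cylinder at (3.5, 7) is absent (z outside [3, 11.5]); the 21×5.5 cube at (7.5, 7.5) contributes its full rectangle (area 115.50 mm²); Taking the union: the 2 present regions are separate (no shared area or edge), so areas and boundary lengths simply add and each stays a separate island — area = 127.75 mm². Overall, the cross-section has 2 separate islands. Net area = 127.75 mm².

127.75 mm²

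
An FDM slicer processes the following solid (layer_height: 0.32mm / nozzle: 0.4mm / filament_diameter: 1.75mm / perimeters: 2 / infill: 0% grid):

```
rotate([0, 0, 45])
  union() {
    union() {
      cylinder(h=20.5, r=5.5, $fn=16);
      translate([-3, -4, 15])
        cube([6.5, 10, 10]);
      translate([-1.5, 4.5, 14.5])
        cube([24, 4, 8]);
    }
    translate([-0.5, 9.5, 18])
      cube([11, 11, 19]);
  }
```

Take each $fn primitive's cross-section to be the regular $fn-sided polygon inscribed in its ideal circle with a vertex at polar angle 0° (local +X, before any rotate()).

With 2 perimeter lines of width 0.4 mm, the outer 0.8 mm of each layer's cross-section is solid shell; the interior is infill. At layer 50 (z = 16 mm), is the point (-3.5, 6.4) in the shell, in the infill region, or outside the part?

infill

At z = 16 mm: the cylinder: section is a regular 16-gon, circumradius r=5.5; the 6.5×10 cube at (-3, -4) contributes its full rectangle; the cube at (-1.5, 4.5) (footprint 24×4) is included at this height; Merging all regions: the regions partially overlap (shared area 66.49 mm²), so overlapping operands fuse into one piece — 1 connected region; the cube at (-0.5, 9.5) is not intersected at this z (z outside [18, 37]); Merging all regions: only that combined region is present, so the union is just that shape — 1 connected region; (rotated 45° about Z; rotation is an isometry so areas/perimeters/island counts are preserved). Overall, the cross-section is a single solid region. Undo the 45° rotation: the query point maps to (2.051, 7.000) in the un-rotated model frame. The nearest boundary edge runs (-1.50, 8.50)→(22.50, 8.50); distance from the point to it = 1.50 mm. The point is inside the cross-section and 1.50 mm from the nearest boundary — more than the 0.8 mm shell width (2 × 0.4), so it's in the infill interior.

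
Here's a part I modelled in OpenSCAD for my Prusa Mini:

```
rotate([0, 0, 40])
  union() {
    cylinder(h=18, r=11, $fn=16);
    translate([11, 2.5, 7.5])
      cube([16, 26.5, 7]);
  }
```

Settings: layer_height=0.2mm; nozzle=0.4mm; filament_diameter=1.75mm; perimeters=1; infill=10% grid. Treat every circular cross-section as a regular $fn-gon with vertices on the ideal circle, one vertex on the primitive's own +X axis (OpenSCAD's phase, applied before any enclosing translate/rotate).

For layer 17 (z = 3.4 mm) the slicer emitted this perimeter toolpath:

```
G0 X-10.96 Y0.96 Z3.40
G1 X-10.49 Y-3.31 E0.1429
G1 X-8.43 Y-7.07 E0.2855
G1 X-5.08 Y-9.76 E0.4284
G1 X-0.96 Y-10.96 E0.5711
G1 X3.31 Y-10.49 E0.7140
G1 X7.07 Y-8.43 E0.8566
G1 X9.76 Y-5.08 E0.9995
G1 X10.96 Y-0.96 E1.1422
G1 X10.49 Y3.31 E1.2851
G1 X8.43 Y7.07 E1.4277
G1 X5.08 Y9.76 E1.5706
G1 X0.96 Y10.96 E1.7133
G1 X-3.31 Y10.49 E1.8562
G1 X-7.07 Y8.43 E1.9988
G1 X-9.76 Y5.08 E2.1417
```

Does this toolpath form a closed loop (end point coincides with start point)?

Start point (G0): (-10.96, 0.96). End point (last G1): the path does not return to the start — open.

no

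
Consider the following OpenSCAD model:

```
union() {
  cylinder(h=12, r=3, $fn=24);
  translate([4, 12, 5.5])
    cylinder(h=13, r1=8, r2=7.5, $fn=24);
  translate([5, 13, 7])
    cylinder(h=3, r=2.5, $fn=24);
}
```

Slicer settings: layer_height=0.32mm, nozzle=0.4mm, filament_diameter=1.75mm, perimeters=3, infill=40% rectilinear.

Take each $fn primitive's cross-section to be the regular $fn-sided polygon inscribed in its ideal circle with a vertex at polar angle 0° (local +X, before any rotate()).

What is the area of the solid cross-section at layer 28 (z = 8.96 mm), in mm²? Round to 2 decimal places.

At z = 8.96 mm: the r=3 cylinder gives a regular 24-gon of circumradius 3 (constant along its height) (area = (24/2)·3.000²·sin(360°/24) = 27.95 mm²); the cone at (4, 12) (r1=8→r2=7.5) has section circumradius 7.867 here — a regular 24-gon (area = (24/2)·7.867²·sin(360°/24) = 192.22 mm²); the cylinder at (5, 13): section is a regular 24-gon, circumradius r=2.5 (area = (24/2)·2.500²·sin(360°/24) = 19.41 mm²); Taking the union: the regions partially overlap — summed areas 239.58 mm² minus the doubly-counted overlap 19.41 mm² gives 220.17 mm² — area = 220.17 mm². Overall, the cross-section has 2 separate islands. Net area = 220.17 mm².

220.17 mm²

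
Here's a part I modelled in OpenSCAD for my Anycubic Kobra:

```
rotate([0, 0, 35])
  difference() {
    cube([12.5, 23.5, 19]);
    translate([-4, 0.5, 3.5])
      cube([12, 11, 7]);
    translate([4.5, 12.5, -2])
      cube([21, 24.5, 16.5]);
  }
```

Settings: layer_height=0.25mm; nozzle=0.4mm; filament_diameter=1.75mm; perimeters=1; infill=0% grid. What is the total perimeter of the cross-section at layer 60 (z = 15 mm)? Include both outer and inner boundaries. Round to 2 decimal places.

72.00 mm

At z = 15 mm: the 12.5×23.5 cube contributes its full rectangle (perimeter 72.00 mm); the cube at (-4, 0.5) is not intersected at this z (z outside [3.5, 10.5]); the cube at (4.5, 12.5) is absent (z outside [-2, 14.5]); Subtracting the remaining from the first: none of the subtracted shapes is present at this height, so the 12.5×23.5 cube is unchanged — boundary = 72.00 mm; (rotated 35° about Z; rotation is an isometry so areas/perimeters/island counts are preserved). Overall, the cross-section is a single solid region. Total boundary length (outer) = 72.00 mm.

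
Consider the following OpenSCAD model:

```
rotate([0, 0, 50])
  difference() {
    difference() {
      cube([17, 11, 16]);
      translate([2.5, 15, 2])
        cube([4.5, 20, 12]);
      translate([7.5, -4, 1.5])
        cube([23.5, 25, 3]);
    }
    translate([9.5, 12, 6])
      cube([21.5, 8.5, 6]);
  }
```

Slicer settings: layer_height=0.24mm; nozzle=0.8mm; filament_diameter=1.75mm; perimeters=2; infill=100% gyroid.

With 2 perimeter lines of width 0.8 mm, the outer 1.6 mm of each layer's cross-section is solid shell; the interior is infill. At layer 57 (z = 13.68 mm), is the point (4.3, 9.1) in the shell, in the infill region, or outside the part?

At z = 13.68 mm: the cube is present — its section is the full 17×11 rectangle; the cube at (2.5, 15) is present — its section is the full 4.5×20 rectangle; the cube at (7.5, -4) is not intersected at this z (z outside [1.5, 4.5]); Taking the first minus the rest: starting from the 17×11 cube, the 4.5×20 cube at (2.5, 15) misses the remaining region (no effect) — 1 connected region; the cube at (9.5, 12) does not reach this height (z outside [6, 12]); After the difference (first − rest): none of the subtracted shapes is present at this height, so the result so far is unchanged — 1 connected region; (whole slice rotated 50° about Z — lengths, areas and connectivity unchanged). Overall, the cross-section is a single solid region. Undo the 50° rotation: the query point maps to (9.735, 2.555) in the un-rotated model frame. The nearest boundary edge runs (17.00, 0.00)→(0.00, 0.00); distance from the point to it = 2.56 mm. The point is inside the cross-section and 2.56 mm from the nearest boundary — more than the 1.6 mm shell width (2 × 0.8), so it's in the infill interior.

infill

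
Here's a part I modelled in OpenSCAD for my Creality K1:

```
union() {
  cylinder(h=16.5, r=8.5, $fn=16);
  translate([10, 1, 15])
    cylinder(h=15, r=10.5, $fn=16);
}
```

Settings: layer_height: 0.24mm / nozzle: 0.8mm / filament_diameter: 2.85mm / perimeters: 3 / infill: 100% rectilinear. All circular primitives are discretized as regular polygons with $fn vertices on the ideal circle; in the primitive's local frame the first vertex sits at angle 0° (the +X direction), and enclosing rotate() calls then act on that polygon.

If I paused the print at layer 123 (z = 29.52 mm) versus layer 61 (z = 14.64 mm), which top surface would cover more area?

Layer 123 (z = 29.52): the cylinder is absent (z outside [0, 16.5]); the r=10.5 cylinder at (10, 1) gives a regular 16-gon of circumradius 10.5 (constant along its height) (area = (16/2)·10.500²·sin(360°/16) = 337.53 mm²); Taking the union: only the r=10.5 cylinder at (10, 1) is present, so the union is just that shape — area = 337.53 mm². So its area = 337.53 mm². Layer 61 (z = 14.64): the cylinder: section is a regular 16-gon, circumradius r=8.5 (area = (16/2)·8.500²·sin(360°/16) = 221.19 mm²); the cylinder at (10, 1) is not intersected at this z (z outside [15, 30]); Combining (union): only the r=8.5 cylinder is present, so the union is just that shape — area = 221.19 mm². So its area = 221.19 mm². Layer 123 is larger (337.53 vs 221.19 mm²).

layer 123 (z = 29.52 mm)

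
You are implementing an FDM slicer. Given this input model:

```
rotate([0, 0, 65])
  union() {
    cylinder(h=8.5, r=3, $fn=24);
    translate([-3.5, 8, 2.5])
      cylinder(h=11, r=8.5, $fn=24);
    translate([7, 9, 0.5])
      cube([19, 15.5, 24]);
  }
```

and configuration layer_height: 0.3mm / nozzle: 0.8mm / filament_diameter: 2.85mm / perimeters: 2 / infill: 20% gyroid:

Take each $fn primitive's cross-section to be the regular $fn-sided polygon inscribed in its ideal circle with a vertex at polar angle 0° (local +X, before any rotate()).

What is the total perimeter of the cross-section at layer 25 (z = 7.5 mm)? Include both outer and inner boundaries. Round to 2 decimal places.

127.36 mm

At z = 7.5 mm: the r=3 cylinder contributes a regular 24-gon of circumradius 3 (perimeter = 2·24·3.000·sin(180°/24) = 18.80 mm); the cylinder at (-3.5, 8): section is a regular 24-gon, circumradius r=8.5 (perimeter = 2·24·8.500·sin(180°/24) = 53.25 mm); the cube at (7, 9) is present — its section is the full 19×15.5 rectangle (perimeter 69.00 mm); Combining (union): the regions partially overlap (shared area 11.28 mm²), so the edge portions inside another operand are dropped and the merged outline is re-measured after clipping — boundary = 127.36 mm; (rotated 65° about Z; rotation is an isometry so areas/perimeters/island counts are preserved). Overall, the cross-section has 2 separate islands. Total boundary length (outer) = 127.36 mm.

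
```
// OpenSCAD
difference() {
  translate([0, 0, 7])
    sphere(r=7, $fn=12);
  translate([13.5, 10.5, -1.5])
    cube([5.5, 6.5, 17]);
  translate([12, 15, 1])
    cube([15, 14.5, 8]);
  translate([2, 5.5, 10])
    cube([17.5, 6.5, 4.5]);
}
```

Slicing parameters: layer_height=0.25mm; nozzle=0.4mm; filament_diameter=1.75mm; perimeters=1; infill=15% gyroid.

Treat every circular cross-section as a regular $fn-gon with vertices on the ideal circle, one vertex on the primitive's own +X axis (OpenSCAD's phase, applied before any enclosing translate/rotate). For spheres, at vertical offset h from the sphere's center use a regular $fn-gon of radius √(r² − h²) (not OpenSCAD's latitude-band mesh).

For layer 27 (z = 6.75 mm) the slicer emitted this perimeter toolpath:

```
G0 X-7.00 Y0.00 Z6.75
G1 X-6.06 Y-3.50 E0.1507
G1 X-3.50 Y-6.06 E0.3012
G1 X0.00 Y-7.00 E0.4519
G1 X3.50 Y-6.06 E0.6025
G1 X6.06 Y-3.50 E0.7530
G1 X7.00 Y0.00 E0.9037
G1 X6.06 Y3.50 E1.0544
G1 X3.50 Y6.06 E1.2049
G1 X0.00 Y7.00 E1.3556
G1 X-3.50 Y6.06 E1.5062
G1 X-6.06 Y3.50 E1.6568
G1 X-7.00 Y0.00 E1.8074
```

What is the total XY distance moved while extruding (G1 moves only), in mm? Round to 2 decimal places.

43.47 mm

Sum the Euclidean lengths of each G1 segment: total = 43.47 mm.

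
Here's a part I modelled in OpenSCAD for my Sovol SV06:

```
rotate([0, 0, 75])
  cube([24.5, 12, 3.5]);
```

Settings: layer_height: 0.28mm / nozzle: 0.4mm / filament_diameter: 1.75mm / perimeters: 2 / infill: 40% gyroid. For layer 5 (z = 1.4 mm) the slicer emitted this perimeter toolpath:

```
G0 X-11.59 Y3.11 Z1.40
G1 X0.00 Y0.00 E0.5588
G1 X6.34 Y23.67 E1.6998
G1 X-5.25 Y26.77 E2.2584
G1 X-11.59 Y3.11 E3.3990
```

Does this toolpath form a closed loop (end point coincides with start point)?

yes

Start point (G0): (-11.59, 3.11). End point (last G1): the path returns to the start — closed.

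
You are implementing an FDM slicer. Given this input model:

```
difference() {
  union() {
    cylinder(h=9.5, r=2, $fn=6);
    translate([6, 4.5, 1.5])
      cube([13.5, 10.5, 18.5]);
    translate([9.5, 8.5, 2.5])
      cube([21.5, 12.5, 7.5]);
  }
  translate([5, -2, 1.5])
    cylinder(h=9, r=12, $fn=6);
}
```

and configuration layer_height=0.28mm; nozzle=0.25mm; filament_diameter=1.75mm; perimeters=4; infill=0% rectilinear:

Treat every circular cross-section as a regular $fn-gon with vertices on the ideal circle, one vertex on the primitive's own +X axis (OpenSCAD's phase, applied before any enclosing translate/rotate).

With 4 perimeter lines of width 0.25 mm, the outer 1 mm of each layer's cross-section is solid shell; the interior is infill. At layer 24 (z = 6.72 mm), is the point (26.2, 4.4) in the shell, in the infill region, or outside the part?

outside

At z = 6.72 mm: the cylinder: section is a regular 6-gon, circumradius r=2; the 13.5×10.5 cube at (6, 4.5) contributes its full rectangle; the 21.5×12.5 cube at (9.5, 8.5) contributes its full rectangle; Combining (union): the regions partially overlap (shared area 65.00 mm²), so overlapping operands fuse into one piece — 2 connected regions; the r=12 cylinder at (5, -2) contributes a regular 6-gon of circumradius 12; Subtracting the remaining from the first: starting from that combined region, the r=12 cylinder at (5, -2) partially overlaps it — only the 34.23 mm² overlap (of its 374.12 mm²) is removed, clipping the outline — 1 connected region. Overall, the cross-section is a single solid region. The nearest boundary edge runs (31.00, 8.50)→(19.50, 8.50); distance from the point to it = 4.10 mm. The point is not inside any of the regions above, so it lies outside the cross-section (4.10 mm from the nearest boundary).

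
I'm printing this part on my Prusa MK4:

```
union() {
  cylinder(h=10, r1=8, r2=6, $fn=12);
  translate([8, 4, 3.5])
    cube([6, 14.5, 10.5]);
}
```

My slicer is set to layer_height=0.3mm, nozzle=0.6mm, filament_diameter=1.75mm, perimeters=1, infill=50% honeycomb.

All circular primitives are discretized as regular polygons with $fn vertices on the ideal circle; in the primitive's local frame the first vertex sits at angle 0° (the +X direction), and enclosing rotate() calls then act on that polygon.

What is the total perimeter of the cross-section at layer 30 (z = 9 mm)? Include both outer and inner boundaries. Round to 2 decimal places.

79.51 mm

At z = 9 mm: the cone (r1=8→r2=6) has section circumradius 6.200 here — a regular 12-gon (perimeter = 2·12·6.200·sin(180°/12) = 38.51 mm); the cube at (8, 4) (footprint 6×14.5) is included at this height (perimeter 41.00 mm); Combining (union): the 2 present regions are separate (no shared area or edge), so areas and boundary lengths simply add and each stays a separate island — boundary = 79.51 mm. Overall, the cross-section has 2 separate islands. Total boundary length (outer) = 79.51 mm.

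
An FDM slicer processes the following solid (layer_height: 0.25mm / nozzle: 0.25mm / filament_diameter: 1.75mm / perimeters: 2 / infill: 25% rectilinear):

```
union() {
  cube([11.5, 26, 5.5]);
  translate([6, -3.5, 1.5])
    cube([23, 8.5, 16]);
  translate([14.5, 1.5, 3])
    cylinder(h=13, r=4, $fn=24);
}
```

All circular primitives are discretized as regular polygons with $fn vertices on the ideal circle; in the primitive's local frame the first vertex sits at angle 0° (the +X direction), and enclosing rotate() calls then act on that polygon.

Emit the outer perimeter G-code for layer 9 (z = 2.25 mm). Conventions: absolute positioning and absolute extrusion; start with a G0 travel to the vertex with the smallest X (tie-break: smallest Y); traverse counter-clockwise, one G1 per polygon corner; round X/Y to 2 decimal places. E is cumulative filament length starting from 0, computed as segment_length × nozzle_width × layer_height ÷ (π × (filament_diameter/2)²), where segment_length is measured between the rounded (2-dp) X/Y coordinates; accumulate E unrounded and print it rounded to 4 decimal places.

G0 X0.00 Y0.00 Z2.25
G1 X6.00 Y0.00 E0.1559
G1 X6.00 Y-3.50 E0.2469
G1 X29.00 Y-3.50 E0.8445
G1 X29.00 Y5.00 E1.0654
G1 X11.50 Y5.00 E1.5201
G1 X11.50 Y26.00 E2.0658
G1 X0.00 Y26.00 E2.3646
G1 X0.00 Y0.00 E3.0402

At z = 2.25 mm: the 11.5×26 cube contributes its full rectangle; the cube at (6, -3.5) (footprint 23×8.5) is included at this height; the cylinder at (14.5, 1.5) is absent (z outside [3, 16]); Taking the union: the regions partially overlap (shared area 27.50 mm²), so overlapping operands fuse into one piece — 1 connected region. The outline is a single polygon with 8 vertices. Extrusion per mm of travel: 0.25 × 0.25 / (π × 0.875²) = 0.025984. Accumulating E over each segment gives final E = 3.0402.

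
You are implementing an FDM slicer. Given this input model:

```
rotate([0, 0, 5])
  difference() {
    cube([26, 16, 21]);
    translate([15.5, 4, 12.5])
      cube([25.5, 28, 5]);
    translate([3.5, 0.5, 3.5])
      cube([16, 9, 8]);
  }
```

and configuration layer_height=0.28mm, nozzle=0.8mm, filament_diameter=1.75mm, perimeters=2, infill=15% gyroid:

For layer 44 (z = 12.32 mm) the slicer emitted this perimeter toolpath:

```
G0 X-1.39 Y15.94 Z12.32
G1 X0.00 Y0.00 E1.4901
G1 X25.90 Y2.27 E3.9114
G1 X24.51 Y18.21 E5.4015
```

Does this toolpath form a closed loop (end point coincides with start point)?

Start point (G0): (-1.39, 15.94). End point (last G1): the path does not return to the start — open.

no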